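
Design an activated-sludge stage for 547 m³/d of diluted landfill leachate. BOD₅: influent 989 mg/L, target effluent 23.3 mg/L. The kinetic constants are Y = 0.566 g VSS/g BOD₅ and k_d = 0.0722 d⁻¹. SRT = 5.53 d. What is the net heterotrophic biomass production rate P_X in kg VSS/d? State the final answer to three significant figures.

P_X ≈ 214 kg VSS/d

Y_obs = Y / (1 + k_d θ_c) = 0.566 / (1 + 0.0722 × 5.53) = 0.566 / 1.399 = 0.4045.
Mass of BOD₅ removed per day: Q(S₀ − S) = 547 × 965.7 g/m³ = 528.2 kg/d.
Net biomass production P_X = Y_obs × Q·(S₀ − S) = 0.4045 × 528.2 = 213.7 kg VSS/d.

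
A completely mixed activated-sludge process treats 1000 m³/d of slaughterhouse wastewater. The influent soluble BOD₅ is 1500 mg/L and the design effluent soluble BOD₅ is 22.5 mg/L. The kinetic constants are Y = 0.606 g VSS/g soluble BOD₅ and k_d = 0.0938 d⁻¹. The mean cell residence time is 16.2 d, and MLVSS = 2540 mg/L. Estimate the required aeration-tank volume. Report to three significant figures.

V ≈ 2270 m³

From the SRT design equation V = Y Q (S₀−S) θ_c / [X (1 + k_d θ_c)] = 0.606 × 1000 × (1500 − 22.5) × 16.2 / [2540 × (1 + 0.0938 × 16.2)] = 1.45×10^7 / 6400 = 2267 m³.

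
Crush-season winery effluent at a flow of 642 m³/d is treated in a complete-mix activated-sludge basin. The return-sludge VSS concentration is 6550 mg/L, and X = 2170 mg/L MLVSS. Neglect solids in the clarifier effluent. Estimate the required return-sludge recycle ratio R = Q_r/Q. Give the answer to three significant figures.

R ≈ 0.495

Solids balance on the clarifier gives (1+R)X = R·X_r, so R = X/(X_r − X) = 2170 / (6550 − 2170) = 0.4954.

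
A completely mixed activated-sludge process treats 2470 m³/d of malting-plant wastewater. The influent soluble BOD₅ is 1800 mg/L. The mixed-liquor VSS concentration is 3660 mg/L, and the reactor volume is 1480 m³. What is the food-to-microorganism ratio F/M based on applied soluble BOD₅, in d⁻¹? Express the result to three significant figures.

Food-to-microorganism ratio F/M = Q S₀ / (V X) = 2470 × 1800 / (1480 × 3660) = 0.8208 d⁻¹.

F/M ≈ 0.821 d⁻¹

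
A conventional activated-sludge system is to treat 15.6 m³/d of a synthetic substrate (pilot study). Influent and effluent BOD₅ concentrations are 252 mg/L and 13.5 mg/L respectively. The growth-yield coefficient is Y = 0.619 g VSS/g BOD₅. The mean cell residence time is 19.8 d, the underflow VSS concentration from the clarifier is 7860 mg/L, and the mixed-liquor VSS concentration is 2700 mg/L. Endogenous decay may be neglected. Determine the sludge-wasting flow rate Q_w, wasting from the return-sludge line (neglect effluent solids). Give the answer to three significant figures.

Q_w ≈ 0.293 m³/d

Biomass mass balance (decay neglected): V·X = Y·Q·(S₀ − S)·θ_c, so V = 0.619 × 15.6 × (252 − 13.5) × 19.8 / 2700 = 16.89 m³.
Wasting from the return line (neglecting effluent solids): Q_w = V·X / (θ_c·X_r) = 16.89 × 2700 / (19.8 × 7860) = 0.2930 m³/d.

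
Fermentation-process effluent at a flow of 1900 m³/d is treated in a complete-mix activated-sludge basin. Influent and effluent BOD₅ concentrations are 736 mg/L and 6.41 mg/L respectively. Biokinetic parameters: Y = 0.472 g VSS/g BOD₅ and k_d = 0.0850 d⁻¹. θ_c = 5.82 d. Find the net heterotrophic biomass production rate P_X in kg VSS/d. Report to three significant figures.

P_X ≈ 438 kg VSS/d

Correct the yield for decay: Y_obs = Y/(1 + k_d θ_c) = 0.472 / (1 + 0.0850 × 5.82) = 0.472 / 1.495 = 0.3158.
Substrate removed = Q·(S₀ − S) = 1900 m³/d × (736 − 6.41) g/m³ = 1.39×10^6 g/d = 1386 kg/d.
Biomass produced: P_X = Y_obs·Q·ΔS = 0.3158 × 1386 ≈ 437.7 kg VSS/d.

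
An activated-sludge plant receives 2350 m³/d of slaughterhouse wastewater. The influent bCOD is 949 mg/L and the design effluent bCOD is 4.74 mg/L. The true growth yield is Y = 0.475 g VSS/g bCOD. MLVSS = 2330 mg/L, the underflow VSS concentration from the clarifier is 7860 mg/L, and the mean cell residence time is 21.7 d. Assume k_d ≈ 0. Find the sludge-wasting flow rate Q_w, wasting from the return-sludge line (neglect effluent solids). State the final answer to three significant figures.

Q_w ≈ 134 m³/d

V·X = Y·Q·ΔS·θ_c gives V = 0.475 × 2350 × (949 − 4.74) × 21.7 / 2330 = 9817 m³.
Q_w = (V·X)/(θ_c X_r) = 9817 × 2330 / (21.7 × 7860) = 134.1 m³/d.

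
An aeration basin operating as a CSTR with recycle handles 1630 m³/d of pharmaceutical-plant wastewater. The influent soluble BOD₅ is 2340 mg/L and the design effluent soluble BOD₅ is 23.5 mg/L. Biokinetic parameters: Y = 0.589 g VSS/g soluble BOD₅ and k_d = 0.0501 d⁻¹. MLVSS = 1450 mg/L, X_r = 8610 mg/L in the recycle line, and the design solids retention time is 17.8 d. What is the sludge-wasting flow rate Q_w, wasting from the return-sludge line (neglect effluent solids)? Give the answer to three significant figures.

From the SRT design equation V = Y Q (S₀−S) θ_c / [X (1 + k_d θ_c)] = 0.589 × 1630 × (2340 − 23.5) × 17.8 / [1450 × (1 + 0.0501 × 17.8)] = 3.96×10^7 / 2743 = 14432 m³.
θ_c = V·X/(Q_w·X_r) when wasting from the recycle, so Q_w = V·X/(θ_c·X_r) = 14432 × 1450 / (17.8 × 8610) = 136.5 m³/d.

Q_w ≈ 137 m³/d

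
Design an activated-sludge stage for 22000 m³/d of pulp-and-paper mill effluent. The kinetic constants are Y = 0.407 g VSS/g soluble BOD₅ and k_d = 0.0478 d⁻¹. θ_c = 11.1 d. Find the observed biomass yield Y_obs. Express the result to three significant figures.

Y_obs ≈ 0.266 g VSS/g soluble BOD₅

Observed yield with endogenous decay: Y_obs = Y / (1 + k_d·θ_c) = 0.407 / (1 + 0.0478 × 11.1) = 0.407 / 1.531 = 0.2659 g VSS/g soluble BOD₅.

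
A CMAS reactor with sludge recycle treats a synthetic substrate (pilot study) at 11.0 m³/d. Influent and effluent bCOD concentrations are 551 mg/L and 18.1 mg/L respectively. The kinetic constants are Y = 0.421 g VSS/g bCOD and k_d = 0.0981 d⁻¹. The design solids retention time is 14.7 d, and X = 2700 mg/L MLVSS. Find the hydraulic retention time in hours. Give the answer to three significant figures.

τ ≈ 12.0 h

From the SRT design equation V = Y Q (S₀−S) θ_c / [X (1 + k_d θ_c)] = 0.421 × 11.0 × (551 − 18.1) × 14.7 / [2700 × (1 + 0.0981 × 14.7)] = 3.63×10^4 / 6594 = 5.502 m³.
Hydraulic retention time τ = V/Q = 5.502 / 11.0 = 0.5002 d = 12.00 h.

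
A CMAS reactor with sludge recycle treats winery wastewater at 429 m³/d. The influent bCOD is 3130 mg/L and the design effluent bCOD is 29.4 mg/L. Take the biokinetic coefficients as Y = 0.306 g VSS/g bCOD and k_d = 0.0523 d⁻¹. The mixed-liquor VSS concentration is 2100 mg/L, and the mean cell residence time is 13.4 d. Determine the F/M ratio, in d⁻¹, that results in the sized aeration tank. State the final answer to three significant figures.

From the SRT design equation V = Y Q (S₀−S) θ_c / [X (1 + k_d θ_c)] = 0.306 × 429 × (3130 − 29.4) × 13.4 / [2100 × (1 + 0.0523 × 13.4)] = 5.45×10^6 / 3572 = 1527 m³.
F/M = Q·S₀ / (V·X) = 429 × 3130 / (1527 × 2100) = 0.4187 g bCOD·(g VSS·d)⁻¹.

F/M ≈ 0.419 d⁻¹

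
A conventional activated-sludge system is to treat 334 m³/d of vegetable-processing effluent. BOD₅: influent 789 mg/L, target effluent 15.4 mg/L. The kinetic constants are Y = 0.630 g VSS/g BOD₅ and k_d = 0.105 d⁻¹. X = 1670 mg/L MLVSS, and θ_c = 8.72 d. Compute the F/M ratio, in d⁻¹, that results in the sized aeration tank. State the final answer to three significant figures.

Steady-state biomass mass balance: V·X·(1 + k_d·θ_c) = Y·Q·(S₀ − S)·θ_c, so V = 0.630 × 334 × (789 − 15.4) × 8.72 / [1670 × (1 + 0.105 × 8.72)] = 1.42×10^6 / 3199 = 443.7 m³.
F/M = applied load / biomass = Q·S₀/(V·X) = 334 × 789 / (443.7 × 1670) = 0.3556 d⁻¹.

F/M ≈ 0.356 d⁻¹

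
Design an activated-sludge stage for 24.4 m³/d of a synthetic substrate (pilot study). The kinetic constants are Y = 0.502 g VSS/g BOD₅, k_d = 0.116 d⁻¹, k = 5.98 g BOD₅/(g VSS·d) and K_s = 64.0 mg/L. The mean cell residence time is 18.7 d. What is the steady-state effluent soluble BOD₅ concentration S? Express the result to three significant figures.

S ≈ 3.83 mg/L

For a completely mixed reactor with recycle the Lawrence–McCarty relation gives S = K_s·(1 + k_d·θ_c) / [θ_c·(Y·k − k_d) − 1] = 64.0 × (1 + 0.116 × 18.7) / [18.7 × (0.502 × 5.98 − 0.116) − 1] = 202.8 / 52.97 = 3.829 mg/L.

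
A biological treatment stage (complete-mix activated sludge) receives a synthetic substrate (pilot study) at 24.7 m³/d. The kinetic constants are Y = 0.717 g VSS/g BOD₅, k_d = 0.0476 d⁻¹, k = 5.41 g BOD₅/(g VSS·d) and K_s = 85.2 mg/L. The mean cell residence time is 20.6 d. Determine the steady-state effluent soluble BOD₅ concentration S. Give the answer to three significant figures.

S ≈ 2.17 mg/L

Effluent substrate depends only on kinetics and SRT: S = K_s(1 + k_d θ_c) / [θ_c(Yk − k_d) − 1] = 85.2 × (1 + 0.0476 × 20.6) / [20.6 × (0.717 × 5.41 − 0.0476) − 1] = 168.7 / 77.93 = 2.165 mg/L.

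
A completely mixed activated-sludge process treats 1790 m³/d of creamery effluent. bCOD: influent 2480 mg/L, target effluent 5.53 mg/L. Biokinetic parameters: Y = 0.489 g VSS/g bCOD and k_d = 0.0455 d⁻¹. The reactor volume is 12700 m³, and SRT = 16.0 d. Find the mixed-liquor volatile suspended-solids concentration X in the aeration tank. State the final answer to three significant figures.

From V·X·(1 + k_d·θ_c) = Y·Q·(S₀ − S)·θ_c: X = 0.489 × 1790 × (2480 − 5.53) × 16.0 / [12700 × (1 + 0.0455 × 16.0)] = 1579 mg/L.

X ≈ 1580 mg/L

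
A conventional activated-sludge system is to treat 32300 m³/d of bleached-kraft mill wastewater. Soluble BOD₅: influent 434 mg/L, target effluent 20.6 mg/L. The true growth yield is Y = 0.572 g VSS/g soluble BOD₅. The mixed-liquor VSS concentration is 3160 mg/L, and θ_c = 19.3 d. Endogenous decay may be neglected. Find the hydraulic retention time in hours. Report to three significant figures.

τ ≈ 34.7 h

Biomass mass balance (decay neglected): V·X = Y·Q·(S₀ − S)·θ_c, so V = 0.572 × 32300 × (434 − 20.6) × 19.3 / 3160 = 46649 m³.
Hydraulic retention time τ = V/Q = 46649 / 32300 = 1.444 d = 34.66 h.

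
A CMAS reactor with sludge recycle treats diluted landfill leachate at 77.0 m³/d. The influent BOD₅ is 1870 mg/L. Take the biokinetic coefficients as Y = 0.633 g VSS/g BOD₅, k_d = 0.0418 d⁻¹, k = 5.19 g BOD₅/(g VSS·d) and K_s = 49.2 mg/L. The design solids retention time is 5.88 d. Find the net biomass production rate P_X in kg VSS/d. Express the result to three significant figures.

Effluent substrate depends only on kinetics and SRT: S = K_s(1 + k_d θ_c) / [θ_c(Yk − k_d) − 1] = 49.2 × (1 + 0.0418 × 5.88) / [5.88 × (0.633 × 5.19 − 0.0418) − 1] = 61.29 / 18.07 = 3.392 mg/L.
Correct the yield for decay: Y_obs = Y/(1 + k_d θ_c) = 0.633 / (1 + 0.0418 × 5.88) = 0.633 / 1.246 = 0.5081.
Q·(S₀ − S) = 77.0 × (1870 − 3.39) × 10⁻³ = 143.7 kg/d removed.
Biomass produced: P_X = Y_obs·Q·ΔS = 0.5081 × 143.7 ≈ 73.03 kg VSS/d.

P_X ≈ 73.0 kg VSS/d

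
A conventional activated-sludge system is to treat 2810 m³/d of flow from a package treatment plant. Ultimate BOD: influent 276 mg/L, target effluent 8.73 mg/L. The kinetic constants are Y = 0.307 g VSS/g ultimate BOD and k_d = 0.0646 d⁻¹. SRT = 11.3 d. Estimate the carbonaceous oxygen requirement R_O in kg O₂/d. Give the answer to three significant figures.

Observed yield with endogenous decay: Y_obs = Y / (1 + k_d·θ_c) = 0.307 / (1 + 0.0646 × 11.3) = 0.307 / 1.730 = 0.1775 g VSS/g ultimate BOD.
Q·(S₀ − S) = 2810 × (276 − 8.73) × 10⁻³ = 751.0 kg/d removed.
P_X = Y_obs·Q·(S₀ − S) = 0.1775 × 751.0 = 133.3 kg VSS/d.
R_O = Q·ΔS − 1.42 P_X = 751.0 − 189.3 = 561.8 kg O₂/d.

R_O ≈ 562 kg O₂/d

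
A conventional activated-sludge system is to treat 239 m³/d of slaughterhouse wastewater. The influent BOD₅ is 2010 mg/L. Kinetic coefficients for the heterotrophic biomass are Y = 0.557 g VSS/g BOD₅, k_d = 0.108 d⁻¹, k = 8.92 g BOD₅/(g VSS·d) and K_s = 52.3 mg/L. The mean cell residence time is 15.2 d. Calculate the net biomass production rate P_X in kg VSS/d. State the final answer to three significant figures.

From the Monod/SRT balance for a CMAS, S = K_s·(1+k_d θ_c)/[θ_c·(Y k − k_d) − 1] = 52.3 × (1 + 0.108 × 15.2) / [15.2 × (0.557 × 8.92 − 0.108) − 1] = 138.2 / 72.88 = 1.896 mg/L.
The observed yield is Y_obs = Y/(1 + k_d·θ_c) = 0.557 / (1 + 0.108 × 15.2) = 0.557 / 2.642 = 0.2109 g VSS per g BOD₅ removed.
Substrate removed = Q·(S₀ − S) = 239 m³/d × (2010 − 1.90) g/m³ = 4.8×10^5 g/d = 479.9 kg/d.
Net biomass production P_X = Y_obs × Q·(S₀ − S) = 0.2109 × 479.9 = 101.2 kg VSS/d.

P_X ≈ 101 kg VSS/d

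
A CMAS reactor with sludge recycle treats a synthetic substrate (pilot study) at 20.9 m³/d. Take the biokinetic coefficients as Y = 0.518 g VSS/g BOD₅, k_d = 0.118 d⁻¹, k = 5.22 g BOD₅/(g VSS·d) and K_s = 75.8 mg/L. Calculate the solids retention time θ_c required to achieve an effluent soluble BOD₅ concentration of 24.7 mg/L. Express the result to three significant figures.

θ_c ≈ 1.83 d

Specific growth rate at S = 24.7 mg/L: μ = YkS/(K_s+S) = 0.518·5.22·24.7/(75.8+24.7) = 0.6646 d⁻¹.
θ_c = 1/(μ − k_d) = 1/(0.6646 − 0.118) = 1/0.5466 = 1.830 d.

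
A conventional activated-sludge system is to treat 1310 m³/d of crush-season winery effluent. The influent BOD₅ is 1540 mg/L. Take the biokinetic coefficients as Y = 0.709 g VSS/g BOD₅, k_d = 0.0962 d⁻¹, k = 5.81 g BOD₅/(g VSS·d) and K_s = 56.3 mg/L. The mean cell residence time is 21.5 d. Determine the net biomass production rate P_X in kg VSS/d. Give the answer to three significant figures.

P_X ≈ 466 kg VSS/d

Effluent substrate depends only on kinetics and SRT: S = K_s(1 + k_d θ_c) / [θ_c(Yk − k_d) − 1] = 56.3 × (1 + 0.0962 × 21.5) / [21.5 × (0.709 × 5.81 − 0.0962) − 1] = 172.7 / 85.50 = 2.020 mg/L.
The observed yield is Y_obs = Y/(1 + k_d·θ_c) = 0.709 / (1 + 0.0962 × 21.5) = 0.709 / 3.068 = 0.2311 g VSS per g BOD₅ removed.
ΔS = 1540 − 2.02 = 1538 mg/L, so the substrate removal rate is 1310 × 1538/1000 = 2015 kg BOD₅/d.
Biomass produced: P_X = Y_obs·Q·ΔS = 0.2311 × 2015 ≈ 465.6 kg VSS/d.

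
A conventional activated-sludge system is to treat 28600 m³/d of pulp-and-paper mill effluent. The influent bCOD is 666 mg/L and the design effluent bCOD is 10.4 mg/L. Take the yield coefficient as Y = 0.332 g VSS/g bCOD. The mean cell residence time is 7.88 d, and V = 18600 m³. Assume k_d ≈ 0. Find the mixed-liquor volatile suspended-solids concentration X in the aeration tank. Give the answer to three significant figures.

X ≈ 2640 mg/L

X = Y·Q·ΔS·θ_c / V = 0.332 × 28600 × (666 − 10.4) × 7.88 / 18600 = 2637 mg/L.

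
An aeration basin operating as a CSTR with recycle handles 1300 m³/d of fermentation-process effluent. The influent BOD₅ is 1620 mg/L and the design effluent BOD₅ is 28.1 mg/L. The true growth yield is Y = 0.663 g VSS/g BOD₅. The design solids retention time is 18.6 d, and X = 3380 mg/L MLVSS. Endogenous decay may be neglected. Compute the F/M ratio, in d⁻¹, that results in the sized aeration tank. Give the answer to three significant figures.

F/M ≈ 0.0825 d⁻¹

With k_d = 0 the design equation reduces to V = Y Q (S₀−S) θ_c / X = 0.663 × 1300 × (1620 − 28.1) × 18.6 / 3380 = 7550 m³.
F/M = applied load / biomass = Q·S₀/(V·X) = 1300 × 1620 / (7550 × 3380) = 0.08252 d⁻¹.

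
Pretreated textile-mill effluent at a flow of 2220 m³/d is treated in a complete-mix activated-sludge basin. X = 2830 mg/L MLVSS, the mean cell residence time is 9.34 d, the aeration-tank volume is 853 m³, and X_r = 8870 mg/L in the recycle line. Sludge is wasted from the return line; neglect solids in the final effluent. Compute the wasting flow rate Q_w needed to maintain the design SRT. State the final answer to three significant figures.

Q_w ≈ 29.1 m³/d

Wasting from the return line (neglecting effluent solids): Q_w = V·X / (θ_c·X_r) = 853.0 × 2830 / (9.34 × 8870) = 29.14 m³/d.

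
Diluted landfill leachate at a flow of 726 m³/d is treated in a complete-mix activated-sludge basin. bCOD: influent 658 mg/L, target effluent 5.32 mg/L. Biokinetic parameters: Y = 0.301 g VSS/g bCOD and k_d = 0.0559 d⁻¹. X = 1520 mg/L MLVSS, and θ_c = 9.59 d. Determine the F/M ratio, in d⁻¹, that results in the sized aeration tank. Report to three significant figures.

Rearranging the biomass balance for a CMAS with decay, V = Y·Q·ΔS·θ_c / [X·(1+k_d θ_c)] = 0.301 × 726 × (658 − 5.32) × 9.59 / [1520 × (1 + 0.0559 × 9.59)] = 1.37×10^6 / 2335 = 585.8 m³.
F/M = applied load / biomass = Q·S₀/(V·X) = 726 × 658 / (585.8 × 1520) = 0.5365 d⁻¹.

F/M ≈ 0.536 d⁻¹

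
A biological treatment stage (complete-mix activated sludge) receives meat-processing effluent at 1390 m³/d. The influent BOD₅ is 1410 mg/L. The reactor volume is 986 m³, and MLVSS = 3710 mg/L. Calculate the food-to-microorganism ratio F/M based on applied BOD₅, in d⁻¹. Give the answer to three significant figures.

F/M ≈ 0.536 d⁻¹

Food-to-microorganism ratio F/M = Q S₀ / (V X) = 1390 × 1410 / (986.0 × 3710) = 0.5358 d⁻¹.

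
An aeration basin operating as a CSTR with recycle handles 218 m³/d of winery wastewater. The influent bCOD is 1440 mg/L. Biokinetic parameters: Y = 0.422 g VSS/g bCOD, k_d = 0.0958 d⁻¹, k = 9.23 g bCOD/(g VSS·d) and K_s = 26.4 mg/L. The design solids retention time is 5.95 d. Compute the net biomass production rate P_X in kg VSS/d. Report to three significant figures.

From the Monod/SRT balance for a CMAS, S = K_s·(1+k_d θ_c)/[θ_c·(Y k − k_d) − 1] = 26.4 × (1 + 0.0958 × 5.95) / [5.95 × (0.422 × 9.23 − 0.0958) − 1] = 41.45 / 21.61 = 1.918 mg/L.
The observed yield is Y_obs = Y/(1 + k_d·θ_c) = 0.422 / (1 + 0.0958 × 5.95) = 0.422 / 1.570 = 0.2688 g VSS per g bCOD removed.
Substrate removed = Q·(S₀ − S) = 218 m³/d × (1440 − 1.92) g/m³ = 3.14×10^5 g/d = 313.5 kg/d.
Net biomass production P_X = Y_obs × Q·(S₀ − S) = 0.2688 × 313.5 = 84.27 kg VSS/d.

P_X ≈ 84.3 kg VSS/d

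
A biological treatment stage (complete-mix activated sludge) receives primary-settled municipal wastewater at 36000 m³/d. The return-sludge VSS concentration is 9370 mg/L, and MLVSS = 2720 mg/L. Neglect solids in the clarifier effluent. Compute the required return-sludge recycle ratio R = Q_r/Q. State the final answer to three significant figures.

Solids balance on the clarifier gives (1+R)X = R·X_r, so R = X/(X_r − X) = 2720 / (9370 − 2720) = 0.4090.

R ≈ 0.409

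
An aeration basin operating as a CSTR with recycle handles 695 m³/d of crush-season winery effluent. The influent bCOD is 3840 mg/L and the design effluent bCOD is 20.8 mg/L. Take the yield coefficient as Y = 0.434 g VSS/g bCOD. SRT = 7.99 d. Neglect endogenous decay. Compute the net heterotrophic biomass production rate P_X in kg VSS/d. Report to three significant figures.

P_X ≈ 1150 kg VSS/d

No decay correction is needed, so Y_obs = Y = 0.434.
Mass of bCOD removed per day: Q(S₀ − S) = 695 × 3819 g/m³ = 2654 kg/d.
Biomass produced: P_X = Y_obs·Q·ΔS = 0.4340 × 2654 ≈ 1152 kg VSS/d.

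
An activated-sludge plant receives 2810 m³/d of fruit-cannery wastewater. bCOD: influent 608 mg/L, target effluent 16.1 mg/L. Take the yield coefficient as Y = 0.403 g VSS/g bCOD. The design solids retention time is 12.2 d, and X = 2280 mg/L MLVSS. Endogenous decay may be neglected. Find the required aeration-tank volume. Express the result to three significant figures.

V ≈ 3590 m³

With k_d = 0 the design equation reduces to V = Y Q (S₀−S) θ_c / X = 0.403 × 2810 × (608 − 16.1) × 12.2 / 2280 = 3587 m³.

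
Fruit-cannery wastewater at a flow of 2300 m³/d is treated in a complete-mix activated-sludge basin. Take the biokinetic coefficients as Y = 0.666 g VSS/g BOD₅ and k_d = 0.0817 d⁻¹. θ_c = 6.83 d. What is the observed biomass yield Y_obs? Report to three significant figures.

Y_obs ≈ 0.427 g VSS/g BOD₅

Observed yield with endogenous decay: Y_obs = Y / (1 + k_d·θ_c) = 0.666 / (1 + 0.0817 × 6.83) = 0.666 / 1.558 = 0.4275 g VSS/g BOD₅.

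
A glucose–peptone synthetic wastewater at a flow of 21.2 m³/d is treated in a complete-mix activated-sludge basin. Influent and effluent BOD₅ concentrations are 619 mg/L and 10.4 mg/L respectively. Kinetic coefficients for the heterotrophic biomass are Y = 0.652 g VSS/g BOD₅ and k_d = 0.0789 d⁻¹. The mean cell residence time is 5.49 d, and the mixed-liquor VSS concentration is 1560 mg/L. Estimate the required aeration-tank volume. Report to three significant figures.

From the SRT design equation V = Y Q (S₀−S) θ_c / [X (1 + k_d θ_c)] = 0.652 × 21.2 × (619 − 10.4) × 5.49 / [1560 × (1 + 0.0789 × 5.49)] = 4.62×10^4 / 2236 = 20.66 m³.

V ≈ 20.7 m³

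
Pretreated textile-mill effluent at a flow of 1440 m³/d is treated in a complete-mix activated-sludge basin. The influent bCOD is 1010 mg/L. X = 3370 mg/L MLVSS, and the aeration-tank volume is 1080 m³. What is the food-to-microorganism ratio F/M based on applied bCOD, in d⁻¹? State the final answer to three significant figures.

F/M ≈ 0.400 d⁻¹

Food-to-microorganism ratio F/M = Q S₀ / (V X) = 1440 × 1010 / (1080 × 3370) = 0.3996 d⁻¹.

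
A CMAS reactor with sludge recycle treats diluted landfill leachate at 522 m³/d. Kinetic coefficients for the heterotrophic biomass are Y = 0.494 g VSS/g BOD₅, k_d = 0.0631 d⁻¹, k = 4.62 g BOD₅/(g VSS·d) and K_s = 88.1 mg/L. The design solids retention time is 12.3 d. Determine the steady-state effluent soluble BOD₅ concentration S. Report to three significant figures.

Effluent substrate depends only on kinetics and SRT: S = K_s(1 + k_d θ_c) / [θ_c(Yk − k_d) − 1] = 88.1 × (1 + 0.0631 × 12.3) / [12.3 × (0.494 × 4.62 − 0.0631) − 1] = 156.5 / 26.30 = 5.951 mg/L.

S ≈ 5.95 mg/L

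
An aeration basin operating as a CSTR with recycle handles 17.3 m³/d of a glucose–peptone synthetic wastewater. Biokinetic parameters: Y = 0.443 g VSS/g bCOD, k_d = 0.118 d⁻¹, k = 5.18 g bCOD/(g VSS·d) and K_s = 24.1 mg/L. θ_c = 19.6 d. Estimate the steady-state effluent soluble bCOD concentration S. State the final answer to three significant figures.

S ≈ 1.92 mg/L

For a completely mixed reactor with recycle the Lawrence–McCarty relation gives S = K_s·(1 + k_d·θ_c) / [θ_c·(Y·k − k_d) − 1] = 24.1 × (1 + 0.118 × 19.6) / [19.6 × (0.443 × 5.18 − 0.118) − 1] = 79.84 / 41.66 = 1.916 mg/L.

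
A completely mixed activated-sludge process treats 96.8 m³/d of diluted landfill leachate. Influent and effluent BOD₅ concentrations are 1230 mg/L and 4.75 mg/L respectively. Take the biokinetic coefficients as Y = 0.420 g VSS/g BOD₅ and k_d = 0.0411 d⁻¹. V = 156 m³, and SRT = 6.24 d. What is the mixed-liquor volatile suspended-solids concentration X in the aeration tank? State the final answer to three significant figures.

X ≈ 1590 mg/L

From V·X·(1 + k_d·θ_c) = Y·Q·(S₀ − S)·θ_c: X = 0.420 × 96.8 × (1230 − 4.75) × 6.24 / [156 × (1 + 0.0411 × 6.24)] = 1586 mg/L.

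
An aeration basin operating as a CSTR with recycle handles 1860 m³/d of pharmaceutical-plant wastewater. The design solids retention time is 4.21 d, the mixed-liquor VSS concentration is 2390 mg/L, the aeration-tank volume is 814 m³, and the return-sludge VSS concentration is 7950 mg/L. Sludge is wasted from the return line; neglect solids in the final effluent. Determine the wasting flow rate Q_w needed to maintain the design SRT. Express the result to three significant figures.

Q_w = (V·X)/(θ_c X_r) = 814.0 × 2390 / (4.21 × 7950) = 58.13 m³/d.

Q_w ≈ 58.1 m³/d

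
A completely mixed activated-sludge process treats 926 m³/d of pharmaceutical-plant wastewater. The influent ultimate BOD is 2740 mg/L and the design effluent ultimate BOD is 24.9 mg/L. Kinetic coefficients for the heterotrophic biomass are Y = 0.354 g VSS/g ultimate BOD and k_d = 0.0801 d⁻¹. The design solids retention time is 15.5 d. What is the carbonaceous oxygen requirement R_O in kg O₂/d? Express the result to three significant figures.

Observed yield with endogenous decay: Y_obs = Y / (1 + k_d·θ_c) = 0.354 / (1 + 0.0801 × 15.5) = 0.354 / 2.242 = 0.1579 g VSS/g ultimate BOD.
Substrate removed = Q·(S₀ − S) = 926 m³/d × (2740 − 24.9) g/m³ = 2.51×10^6 g/d = 2514 kg/d.
P_X = Y_obs·Q·(S₀ − S) = 0.1579 × 2514 = 397.1 kg VSS/d.
R_O = Q·(S₀ − S) − 1.42·P_X = 2514 − 1.42 × 397.1 = 1950 kg O₂/d.

R_O ≈ 1950 kg O₂/d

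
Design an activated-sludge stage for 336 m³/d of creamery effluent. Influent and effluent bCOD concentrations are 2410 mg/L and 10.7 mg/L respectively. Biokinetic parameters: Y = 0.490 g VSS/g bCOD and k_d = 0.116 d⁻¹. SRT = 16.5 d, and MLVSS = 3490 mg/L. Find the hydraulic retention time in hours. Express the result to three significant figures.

τ ≈ 45.8 h

Rearranging the biomass balance for a CMAS with decay, V = Y·Q·ΔS·θ_c / [X·(1+k_d θ_c)] = 0.490 × 336 × (2410 − 10.7) × 16.5 / [3490 × (1 + 0.116 × 16.5)] = 6.52×10^6 / 10170 = 640.9 m³.
τ = V/Q = 640.9/336 = 1.907 d, or 45.78 h.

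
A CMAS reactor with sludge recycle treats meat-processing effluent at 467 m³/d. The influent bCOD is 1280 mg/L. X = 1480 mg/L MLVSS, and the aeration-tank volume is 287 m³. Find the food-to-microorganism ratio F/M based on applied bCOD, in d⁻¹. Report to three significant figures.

F/M = Q·S₀ / (V·X) = 467 × 1280 / (287.0 × 1480) = 1.407 g bCOD·(g VSS·d)⁻¹.

F/M ≈ 1.41 d⁻¹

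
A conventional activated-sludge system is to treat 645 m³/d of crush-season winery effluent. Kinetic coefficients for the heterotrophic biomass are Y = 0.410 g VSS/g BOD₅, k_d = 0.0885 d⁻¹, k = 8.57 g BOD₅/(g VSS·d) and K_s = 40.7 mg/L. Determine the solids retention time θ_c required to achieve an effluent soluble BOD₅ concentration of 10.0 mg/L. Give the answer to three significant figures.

Specific growth rate at S = 10.0 mg/L: μ = YkS/(K_s+S) = 0.410·8.57·10.0/(40.7+10.0) = 0.6930 d⁻¹.
1/θ_c = 0.6930 − 0.0885 = 0.6045 d⁻¹, so θ_c = 1.654 d.

θ_c ≈ 1.65 d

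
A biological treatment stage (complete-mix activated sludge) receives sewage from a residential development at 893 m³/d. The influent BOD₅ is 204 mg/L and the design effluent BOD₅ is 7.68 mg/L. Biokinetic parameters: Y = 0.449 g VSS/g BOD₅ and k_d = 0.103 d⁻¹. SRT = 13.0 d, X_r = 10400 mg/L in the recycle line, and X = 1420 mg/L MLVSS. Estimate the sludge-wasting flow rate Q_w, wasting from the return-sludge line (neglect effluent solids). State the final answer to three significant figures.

Q_w ≈ 3.24 m³/d

Steady-state biomass mass balance: V·X·(1 + k_d·θ_c) = Y·Q·(S₀ − S)·θ_c, so V = 0.449 × 893 × (204 − 7.68) × 13.0 / [1420 × (1 + 0.103 × 13.0)] = 1.02×10^6 / 3321 = 308.1 m³.
Q_w = (V·X)/(θ_c X_r) = 308.1 × 1420 / (13.0 × 10400) = 3.236 m³/d.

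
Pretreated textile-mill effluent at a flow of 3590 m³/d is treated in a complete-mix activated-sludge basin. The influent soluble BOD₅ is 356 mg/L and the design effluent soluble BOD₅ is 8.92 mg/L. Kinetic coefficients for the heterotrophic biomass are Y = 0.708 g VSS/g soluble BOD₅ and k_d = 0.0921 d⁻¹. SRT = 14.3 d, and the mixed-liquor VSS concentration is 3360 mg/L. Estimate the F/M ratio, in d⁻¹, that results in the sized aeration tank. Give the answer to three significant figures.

Steady-state biomass mass balance: V·X·(1 + k_d·θ_c) = Y·Q·(S₀ − S)·θ_c, so V = 0.708 × 3590 × (356 − 8.92) × 14.3 / [3360 × (1 + 0.0921 × 14.3)] = 1.26×10^7 / 7785 = 1620 m³.
F/M = Q·S₀ / (V·X) = 3590 × 356 / (1620 × 3360) = 0.2347 g soluble BOD₅·(g VSS·d)⁻¹.

F/M ≈ 0.235 d⁻¹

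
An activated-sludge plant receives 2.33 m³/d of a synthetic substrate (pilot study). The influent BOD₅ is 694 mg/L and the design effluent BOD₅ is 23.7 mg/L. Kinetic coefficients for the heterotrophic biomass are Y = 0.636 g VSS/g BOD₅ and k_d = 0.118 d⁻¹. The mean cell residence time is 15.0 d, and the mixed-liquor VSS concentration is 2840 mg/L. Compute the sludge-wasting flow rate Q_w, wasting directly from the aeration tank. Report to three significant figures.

From the SRT design equation V = Y Q (S₀−S) θ_c / [X (1 + k_d θ_c)] = 0.636 × 2.33 × (694 − 23.7) × 15.0 / [2840 × (1 + 0.118 × 15.0)] = 1.49×10^4 / 7867 = 1.894 m³.
Wasting from the aeration tank: Q_w = V / θ_c = 1.894 / 15.0 = 0.1263 m³/d.

Q_w ≈ 0.126 m³/d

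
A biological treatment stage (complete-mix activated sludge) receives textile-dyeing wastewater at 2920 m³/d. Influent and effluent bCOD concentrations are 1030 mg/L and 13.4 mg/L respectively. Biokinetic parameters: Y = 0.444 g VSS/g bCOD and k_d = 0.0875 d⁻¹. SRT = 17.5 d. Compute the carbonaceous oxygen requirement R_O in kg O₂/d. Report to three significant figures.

The observed yield is Y_obs = Y/(1 + k_d·θ_c) = 0.444 / (1 + 0.0875 × 17.5) = 0.444 / 2.531 = 0.1754 g VSS per g bCOD removed.
ΔS = 1030 − 13.4 = 1017 mg/L, so the substrate removal rate is 2920 × 1017/1000 = 2968 kg bCOD/d.
Net sludge production P_X = 0.1754 × 2968 = 520.7 kg VSS/d.
R_O = Q·ΔS − 1.42 P_X = 2968 − 739.4 = 2229 kg O₂/d.

R_O ≈ 2230 kg O₂/d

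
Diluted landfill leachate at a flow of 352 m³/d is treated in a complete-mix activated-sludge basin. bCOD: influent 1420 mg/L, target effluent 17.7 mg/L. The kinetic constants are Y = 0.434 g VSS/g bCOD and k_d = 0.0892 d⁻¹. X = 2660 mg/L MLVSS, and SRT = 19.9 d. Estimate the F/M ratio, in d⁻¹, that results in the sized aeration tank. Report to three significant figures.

From the SRT design equation V = Y Q (S₀−S) θ_c / [X (1 + k_d θ_c)] = 0.434 × 352 × (1420 − 17.7) × 19.9 / [2660 × (1 + 0.0892 × 19.9)] = 4.26×10^6 / 7382 = 577.5 m³.
Food-to-microorganism ratio F/M = Q S₀ / (V X) = 352 × 1420 / (577.5 × 2660) = 0.3254 d⁻¹.

F/M ≈ 0.325 d⁻¹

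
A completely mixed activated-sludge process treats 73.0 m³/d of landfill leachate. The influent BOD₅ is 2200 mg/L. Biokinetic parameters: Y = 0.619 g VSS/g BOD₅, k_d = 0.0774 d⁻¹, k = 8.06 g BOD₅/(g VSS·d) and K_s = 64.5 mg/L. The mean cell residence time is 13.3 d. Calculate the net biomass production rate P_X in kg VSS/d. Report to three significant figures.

For a completely mixed reactor with recycle the Lawrence–McCarty relation gives S = K_s·(1 + k_d·θ_c) / [θ_c·(Y·k − k_d) − 1] = 64.5 × (1 + 0.0774 × 13.3) / [13.3 × (0.619 × 8.06 − 0.0774) − 1] = 130.9 / 64.33 = 2.035 mg/L.
Correct the yield for decay: Y_obs = Y/(1 + k_d θ_c) = 0.619 / (1 + 0.0774 × 13.3) = 0.619 / 2.029 = 0.3050.
Q·(S₀ − S) = 73.0 × (2200 − 2.03) × 10⁻³ = 160.5 kg/d removed.
Net biomass production P_X = Y_obs × Q·(S₀ − S) = 0.3050 × 160.5 = 48.94 kg VSS/d.

P_X ≈ 48.9 kg VSS/d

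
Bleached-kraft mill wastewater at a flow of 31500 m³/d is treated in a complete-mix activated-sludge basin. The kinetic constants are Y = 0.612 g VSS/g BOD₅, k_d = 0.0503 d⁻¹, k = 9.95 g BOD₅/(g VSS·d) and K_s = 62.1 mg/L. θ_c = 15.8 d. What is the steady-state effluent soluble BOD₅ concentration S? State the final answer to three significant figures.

From the Monod/SRT balance for a CMAS, S = K_s·(1+k_d θ_c)/[θ_c·(Y k − k_d) − 1] = 62.1 × (1 + 0.0503 × 15.8) / [15.8 × (0.612 × 9.95 − 0.0503) − 1] = 111.5 / 94.42 = 1.180 mg/L.

S ≈ 1.18 mg/L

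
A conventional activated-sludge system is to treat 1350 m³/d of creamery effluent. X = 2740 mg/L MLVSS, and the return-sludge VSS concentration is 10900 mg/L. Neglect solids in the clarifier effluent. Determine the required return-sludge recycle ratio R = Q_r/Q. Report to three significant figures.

R = Q_r/Q = X/(X_r − X) = 2740 / (10900 − 2740) = 0.3358.

R ≈ 0.336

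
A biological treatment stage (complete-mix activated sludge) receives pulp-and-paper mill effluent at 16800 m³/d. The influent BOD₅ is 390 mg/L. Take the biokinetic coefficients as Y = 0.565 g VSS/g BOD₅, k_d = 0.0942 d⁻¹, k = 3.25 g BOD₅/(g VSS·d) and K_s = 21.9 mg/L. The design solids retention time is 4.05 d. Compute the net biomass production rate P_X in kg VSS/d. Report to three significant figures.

For a completely mixed reactor with recycle the Lawrence–McCarty relation gives S = K_s·(1 + k_d·θ_c) / [θ_c·(Y·k − k_d) − 1] = 21.9 × (1 + 0.0942 × 4.05) / [4.05 × (0.565 × 3.25 − 0.0942) − 1] = 30.26 / 6.055 = 4.996 mg/L.
The observed yield is Y_obs = Y/(1 + k_d·θ_c) = 0.565 / (1 + 0.0942 × 4.05) = 0.565 / 1.382 = 0.4090 g VSS per g BOD₅ removed.
ΔS = 390 − 5.00 = 385.0 mg/L, so the substrate removal rate is 16800 × 385.0/1000 = 6468 kg BOD₅/d.
P_X = Y_obs · Q(S₀ − S) = 0.4090 × 6468 = 2645 kg VSS/d.

P_X ≈ 2650 kg VSS/d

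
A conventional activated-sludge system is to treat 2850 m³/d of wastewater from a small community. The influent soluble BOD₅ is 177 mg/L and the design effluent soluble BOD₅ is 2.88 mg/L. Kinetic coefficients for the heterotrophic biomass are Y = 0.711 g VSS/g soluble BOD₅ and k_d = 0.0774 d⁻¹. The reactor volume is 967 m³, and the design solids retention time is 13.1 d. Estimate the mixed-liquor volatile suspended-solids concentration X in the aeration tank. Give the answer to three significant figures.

X ≈ 2370 mg/L

From V·X·(1 + k_d·θ_c) = Y·Q·(S₀ − S)·θ_c: X = 0.711 × 2850 × (177 − 2.88) × 13.1 / [967 × (1 + 0.0774 × 13.1)] = 2373 mg/L.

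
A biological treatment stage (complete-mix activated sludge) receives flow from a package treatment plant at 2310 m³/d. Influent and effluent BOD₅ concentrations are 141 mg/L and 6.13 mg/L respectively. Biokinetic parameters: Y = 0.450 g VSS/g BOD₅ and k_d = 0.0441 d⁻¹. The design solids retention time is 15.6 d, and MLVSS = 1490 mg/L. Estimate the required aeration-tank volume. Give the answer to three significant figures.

V ≈ 870 m³

From the SRT design equation V = Y Q (S₀−S) θ_c / [X (1 + k_d θ_c)] = 0.450 × 2310 × (141 − 6.13) × 15.6 / [1490 × (1 + 0.0441 × 15.6)] = 2.19×10^6 / 2515 = 869.6 m³.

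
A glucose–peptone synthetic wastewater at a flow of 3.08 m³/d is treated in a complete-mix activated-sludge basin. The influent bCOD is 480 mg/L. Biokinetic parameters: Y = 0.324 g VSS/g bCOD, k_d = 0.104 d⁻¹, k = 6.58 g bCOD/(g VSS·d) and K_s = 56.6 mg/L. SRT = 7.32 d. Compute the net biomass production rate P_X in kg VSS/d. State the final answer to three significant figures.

P_X ≈ 0.268 kg VSS/d

Effluent substrate depends only on kinetics and SRT: S = K_s(1 + k_d θ_c) / [θ_c(Yk − k_d) − 1] = 56.6 × (1 + 0.104 × 7.32) / [7.32 × (0.324 × 6.58 − 0.104) − 1] = 99.69 / 13.84 = 7.201 mg/L.
Observed yield with endogenous decay: Y_obs = Y / (1 + k_d·θ_c) = 0.324 / (1 + 0.104 × 7.32) = 0.324 / 1.761 = 0.1840 g VSS/g bCOD.
Substrate removed = Q·(S₀ − S) = 3.08 m³/d × (480 − 7.20) g/m³ = 1.46×10^3 g/d = 1.456 kg/d.
Biomass produced: P_X = Y_obs·Q·ΔS = 0.1840 × 1.456 ≈ 0.2679 kg VSS/d.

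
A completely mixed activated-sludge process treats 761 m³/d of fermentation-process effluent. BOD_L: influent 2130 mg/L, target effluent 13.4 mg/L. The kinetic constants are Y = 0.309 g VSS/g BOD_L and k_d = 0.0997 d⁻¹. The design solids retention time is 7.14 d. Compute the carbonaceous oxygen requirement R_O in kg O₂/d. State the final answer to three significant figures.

R_O ≈ 1200 kg O₂/d

Y_obs = Y / (1 + k_d θ_c) = 0.309 / (1 + 0.0997 × 7.14) = 0.309 / 1.712 = 0.1805.
ΔS = 2130 − 13.4 = 2117 mg/L, so the substrate removal rate is 761 × 2117/1000 = 1611 kg BOD_L/d.
Biomass synthesised: P_X = Y_obs × 1611 = 290.7 kg VSS/d.
R_O = Q·(S₀ − S) − 1.42·P_X = 1611 − 1.42 × 290.7 = 1198 kg O₂/d.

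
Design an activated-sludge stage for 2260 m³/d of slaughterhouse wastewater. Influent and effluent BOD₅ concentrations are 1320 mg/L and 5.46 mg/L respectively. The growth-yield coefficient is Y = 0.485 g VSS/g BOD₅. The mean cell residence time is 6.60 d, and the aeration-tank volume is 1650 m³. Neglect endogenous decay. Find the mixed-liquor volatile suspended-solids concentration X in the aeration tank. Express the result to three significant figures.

Without decay, X = Y Q (S₀−S) θ_c / V = 0.485 × 2260 × (1320 − 5.46) × 6.60 / 1650 = 5763 mg/L.

X ≈ 5760 mg/L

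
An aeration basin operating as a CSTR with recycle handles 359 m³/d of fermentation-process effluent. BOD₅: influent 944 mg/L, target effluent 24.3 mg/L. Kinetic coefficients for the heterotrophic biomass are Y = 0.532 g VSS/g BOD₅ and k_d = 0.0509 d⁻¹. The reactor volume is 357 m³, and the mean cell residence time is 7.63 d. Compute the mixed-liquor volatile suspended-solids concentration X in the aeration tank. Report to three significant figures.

X ≈ 2700 mg/L

From V·X·(1 + k_d·θ_c) = Y·Q·(S₀ − S)·θ_c: X = 0.532 × 359 × (944 − 24.3) × 7.63 / [357 × (1 + 0.0509 × 7.63)] = 2704 mg/L.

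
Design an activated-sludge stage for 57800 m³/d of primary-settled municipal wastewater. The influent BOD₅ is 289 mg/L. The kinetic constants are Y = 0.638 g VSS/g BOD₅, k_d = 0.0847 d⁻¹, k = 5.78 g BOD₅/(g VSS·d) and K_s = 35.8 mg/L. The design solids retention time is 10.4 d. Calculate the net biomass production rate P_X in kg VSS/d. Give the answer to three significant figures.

P_X ≈ 5630 kg VSS/d

For a completely mixed reactor with recycle the Lawrence–McCarty relation gives S = K_s·(1 + k_d·θ_c) / [θ_c·(Y·k − k_d) − 1] = 35.8 × (1 + 0.0847 × 10.4) / [10.4 × (0.638 × 5.78 − 0.0847) − 1] = 67.34 / 36.47 = 1.846 mg/L.
Correct the yield for decay: Y_obs = Y/(1 + k_d θ_c) = 0.638 / (1 + 0.0847 × 10.4) = 0.638 / 1.881 = 0.3392.
Mass of BOD₅ removed per day: Q(S₀ − S) = 57800 × 287.1 g/m³ = 16597 kg/d.
P_X = Y_obs · Q(S₀ − S) = 0.3392 × 16597 = 5630 kg VSS/d.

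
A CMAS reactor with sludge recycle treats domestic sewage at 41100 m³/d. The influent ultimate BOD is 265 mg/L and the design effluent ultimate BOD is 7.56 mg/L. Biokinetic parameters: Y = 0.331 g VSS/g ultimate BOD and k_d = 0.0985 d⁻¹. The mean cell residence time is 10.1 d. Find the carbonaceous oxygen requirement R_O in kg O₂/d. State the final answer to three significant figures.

R_O ≈ 8090 kg O₂/d

Observed yield with endogenous decay: Y_obs = Y / (1 + k_d·θ_c) = 0.331 / (1 + 0.0985 × 10.1) = 0.331 / 1.995 = 0.1659 g VSS/g ultimate BOD.
Mass of ultimate BOD removed per day: Q(S₀ − S) = 41100 × 257.4 g/m³ = 10581 kg/d.
Biomass synthesised: P_X = Y_obs × 10581 = 1756 kg VSS/d.
Carbonaceous O₂ demand = substrate oxidised − cell-mass equivalent = 10581 − 1.42 × 1756 = 8088 kg O₂/d.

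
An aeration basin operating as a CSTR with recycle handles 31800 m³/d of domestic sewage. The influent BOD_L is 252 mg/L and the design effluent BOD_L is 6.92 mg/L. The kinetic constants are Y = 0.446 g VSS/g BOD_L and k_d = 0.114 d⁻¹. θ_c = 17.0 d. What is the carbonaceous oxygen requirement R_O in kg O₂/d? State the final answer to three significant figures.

Observed yield with endogenous decay: Y_obs = Y / (1 + k_d·θ_c) = 0.446 / (1 + 0.114 × 17.0) = 0.446 / 2.938 = 0.1518 g VSS/g BOD_L.
Q·(S₀ − S) = 31800 × (252 − 6.92) × 10⁻³ = 7794 kg/d removed.
P_X = Y_obs·Q·(S₀ − S) = 0.1518 × 7794 = 1183 kg VSS/d.
Carbonaceous O₂ demand = substrate oxidised − cell-mass equivalent = 7794 − 1.42 × 1183 = 6114 kg O₂/d.

R_O ≈ 6110 kg O₂/d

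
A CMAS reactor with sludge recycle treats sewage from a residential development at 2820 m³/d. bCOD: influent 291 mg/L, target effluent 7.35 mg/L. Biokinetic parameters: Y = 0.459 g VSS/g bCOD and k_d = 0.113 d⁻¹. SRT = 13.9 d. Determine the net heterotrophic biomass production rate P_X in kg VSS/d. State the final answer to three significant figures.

Correct the yield for decay: Y_obs = Y/(1 + k_d θ_c) = 0.459 / (1 + 0.113 × 13.9) = 0.459 / 2.571 = 0.1786.
ΔS = 291 − 7.35 = 283.6 mg/L, so the substrate removal rate is 2820 × 283.6/1000 = 799.9 kg bCOD/d.
P_X = Y_obs · Q(S₀ − S) = 0.1786 × 799.9 = 142.8 kg VSS/d.

P_X ≈ 143 kg VSS/d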